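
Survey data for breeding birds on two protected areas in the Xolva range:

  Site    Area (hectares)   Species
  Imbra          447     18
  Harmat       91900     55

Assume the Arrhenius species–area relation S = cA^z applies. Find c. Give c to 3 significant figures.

5.01

z = ln(S₂/S₁) / ln(A₂/A₁) = ln(55/18) / ln(91900/447) = 1.1170 / 5.3259 = 0.2097
c = S₁ / A₁^z = 18 / 447^0.2097 = 18 / 3.596 = 5.005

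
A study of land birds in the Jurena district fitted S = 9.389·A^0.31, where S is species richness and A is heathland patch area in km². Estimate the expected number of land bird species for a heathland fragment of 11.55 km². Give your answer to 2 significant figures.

20

S = 9.389 × 11.55^0.31
ln S = ln 9.389 + 0.31 × ln 11.55 = 2.2395 + 0.31 × 2.4467 = 2.9980
S = e^2.9980 ≈ 20.05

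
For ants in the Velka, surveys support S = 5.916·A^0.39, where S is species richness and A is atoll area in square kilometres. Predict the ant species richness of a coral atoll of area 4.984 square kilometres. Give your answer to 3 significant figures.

11.1

S = 5.916 × 4.984^0.39 = 5.916 × 1.871 ≈ 11.07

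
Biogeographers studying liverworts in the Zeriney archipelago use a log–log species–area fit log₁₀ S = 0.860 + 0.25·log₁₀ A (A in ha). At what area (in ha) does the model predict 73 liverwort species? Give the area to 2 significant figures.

73 = 7.244 × A^0.25  ⇒  A^0.25 = 73/7.244 = 10.08
ln A = ln(10.08) / 0.25 = 2.3102 / 0.25 = 9.2409
A = e^9.2409 ≈ 10311 ha

10000 ha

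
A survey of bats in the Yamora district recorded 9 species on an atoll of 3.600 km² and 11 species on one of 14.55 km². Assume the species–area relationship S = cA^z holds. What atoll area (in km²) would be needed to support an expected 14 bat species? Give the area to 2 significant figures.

z = ln(11/9) / ln(14.55/3.6) = 0.2007 / 1.3967 = 0.1437
c = 9 / 3.6^0.1437 = 9 / 1.202 = 7.487
A = (14/7.487)^(1/0.1437) ⇒ ln A = ln(1.87)/0.1437 = 4.3561
A = e^4.3561 ≈ 77.95 km²

78 km²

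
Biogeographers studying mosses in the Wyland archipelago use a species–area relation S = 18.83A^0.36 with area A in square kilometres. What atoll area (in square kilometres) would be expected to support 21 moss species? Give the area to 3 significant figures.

21 = 18.83 × A^0.36  ⇒  A^0.36 = 21/18.83 = 1.115
ln A = ln(1.115) / 0.36 = 0.1091 / 0.36 = 0.3030
A = e^0.3030 ≈ 1.354 square kilometres

1.35 square kilometres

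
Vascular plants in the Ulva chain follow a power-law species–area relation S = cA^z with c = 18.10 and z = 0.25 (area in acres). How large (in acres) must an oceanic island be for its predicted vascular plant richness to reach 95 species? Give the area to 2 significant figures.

95 = 18.1 × A^0.25  ⇒  A^0.25 = 95/18.1 = 5.249
ln A = ln(5.249) / 0.25 = 1.6580 / 0.25 = 6.6319
A = e^6.6319 ≈ 758.9 acres

760 acres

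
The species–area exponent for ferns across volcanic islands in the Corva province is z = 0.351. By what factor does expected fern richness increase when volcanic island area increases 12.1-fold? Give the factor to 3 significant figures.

S₂/S₁ = (A₂/A₁)^z = 12.1^0.351
ln(S₂/S₁) = 0.351 × ln 12.1 = 0.351 × 2.4932 = 0.8751
S₂/S₁ = e^0.8751 ≈ 2.399

2.40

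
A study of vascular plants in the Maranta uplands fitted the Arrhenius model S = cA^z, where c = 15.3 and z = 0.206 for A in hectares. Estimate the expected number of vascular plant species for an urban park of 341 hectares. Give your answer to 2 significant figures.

S = 15.3 × 341^0.206
ln S = ln 15.3 + 0.206 × ln 341 = 2.7279 + 0.206 × 5.8319 = 3.9292
S = e^3.9292 ≈ 50.87

51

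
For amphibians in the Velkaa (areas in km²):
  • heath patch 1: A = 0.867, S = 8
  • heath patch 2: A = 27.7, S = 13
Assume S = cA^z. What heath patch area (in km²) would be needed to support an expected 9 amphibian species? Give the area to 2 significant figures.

2.0 km²

z = ln(13/8) / ln(27.7/0.867) = 0.4855 / 3.4641 = 0.1402
c = 8 / 0.867^0.1402 = 8 / 0.9802 = 8.162
A = (9/8.162)^(1/0.1402) ⇒ ln A = ln(1.103)/0.1402 = 0.6977
A = e^0.6977 ≈ 2.009 km²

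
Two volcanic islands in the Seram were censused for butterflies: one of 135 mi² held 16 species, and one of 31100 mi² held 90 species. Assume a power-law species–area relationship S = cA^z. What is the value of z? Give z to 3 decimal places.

Taking logs: ln S = ln c + z ln A, so z = (ln S₂ − ln S₁)/(ln A₂ − ln A₁).
z = ln(90/16) / ln(31100/135) = ln(5.625) / ln(230.4) = 1.7272 / 5.4397 = 0.3175

0.318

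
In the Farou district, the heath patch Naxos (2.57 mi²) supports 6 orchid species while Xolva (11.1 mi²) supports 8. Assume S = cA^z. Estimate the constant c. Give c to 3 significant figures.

4.98

z = ln(S₂/S₁) / ln(A₂/A₁) = ln(8/6) / ln(11.1/2.57) = 0.2877 / 1.4630 = 0.1966
c = S₁ / A₁^z = 6 / 2.57^0.1966 = 6 / 1.204 = 4.984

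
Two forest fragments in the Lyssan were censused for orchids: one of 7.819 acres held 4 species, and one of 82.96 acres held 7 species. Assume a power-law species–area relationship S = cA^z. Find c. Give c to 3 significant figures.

z = ln(S₂/S₁) / ln(A₂/A₁) = ln(7/4) / ln(82.96/7.819) = 0.5596 / 2.3618 = 0.2369
c = S₁ / A₁^z = 4 / 7.819^0.2369 = 4 / 1.628 = 2.457

2.46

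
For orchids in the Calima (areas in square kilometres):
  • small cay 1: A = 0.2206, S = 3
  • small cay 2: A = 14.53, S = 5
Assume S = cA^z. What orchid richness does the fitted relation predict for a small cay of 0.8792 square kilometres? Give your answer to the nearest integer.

4

z = ln(5/3) / ln(14.53/0.2206) = 0.5108 / 4.1876 = 0.1220
c = 3 / 0.2206^0.1220 = 3 / 0.8316 = 3.607
S₃ = 3.607 × 0.8792^0.1220 = 3.607 × 0.9844 ≈ 3.551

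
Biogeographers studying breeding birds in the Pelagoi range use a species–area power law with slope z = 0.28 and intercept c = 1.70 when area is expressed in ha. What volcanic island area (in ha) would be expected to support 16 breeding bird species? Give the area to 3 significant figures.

16 = 1.7 × A^0.28  ⇒  A^0.28 = 16/1.7 = 9.412
ln A = ln(9.412) / 0.28 = 2.2420 / 0.28 = 8.0070
A = e^8.0070 ≈ 3002 ha

3000 ha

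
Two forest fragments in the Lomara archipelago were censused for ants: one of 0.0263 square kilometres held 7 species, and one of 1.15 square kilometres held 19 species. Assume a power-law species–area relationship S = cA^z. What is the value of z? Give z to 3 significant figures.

Taking logs: ln S = ln c + z ln A, so z = (ln S₂ − ln S₁)/(ln A₂ − ln A₁).
z = ln(19/7) / ln(1.15/0.0263) = ln(2.714) / ln(43.73) = 0.9985 / 3.7779 = 0.2643

0.264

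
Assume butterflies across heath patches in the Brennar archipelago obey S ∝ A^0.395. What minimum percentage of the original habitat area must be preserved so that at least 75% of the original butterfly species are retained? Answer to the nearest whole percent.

Need (A_new/A_old)^0.395 = 0.75, so A_new/A_old = 0.75^(1/0.395) = 0.75^2.532
ln(A_new/A_old) = ln 0.75 / 0.395 = -0.2877 / 0.395 = -0.7283
A_new/A_old = e^-0.7283 ≈ 0.4827

48%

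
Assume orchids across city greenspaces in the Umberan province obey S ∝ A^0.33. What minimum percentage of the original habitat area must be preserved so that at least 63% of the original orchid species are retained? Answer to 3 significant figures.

24.7%

Need (A_new/A_old)^0.33 = 0.63, so A_new/A_old = 0.63^(1/0.33) = 0.63^3.03
ln(A_new/A_old) = ln 0.63 / 0.33 = -0.4620 / 0.33 = -1.4001
A_new/A_old = e^-1.4001 ≈ 0.2466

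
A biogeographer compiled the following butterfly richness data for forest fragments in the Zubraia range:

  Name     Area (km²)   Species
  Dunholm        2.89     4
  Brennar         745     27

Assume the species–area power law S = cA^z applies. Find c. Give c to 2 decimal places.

2.78

z = ln(S₂/S₁) / ln(A₂/A₁) = ln(27/4) / ln(745/2.89) = 1.9095 / 5.5521 = 0.3439
c = S₁ / A₁^z = 4 / 2.89^0.3439 = 4 / 1.441 = 2.777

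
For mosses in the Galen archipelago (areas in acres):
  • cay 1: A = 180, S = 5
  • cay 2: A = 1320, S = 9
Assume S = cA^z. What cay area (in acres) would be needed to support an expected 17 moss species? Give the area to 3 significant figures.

11400 acres

z = ln(9/5) / ln(1320/180) = 0.5878 / 1.9924 = 0.2950
c = 5 / 180^0.2950 = 5 / 4.627 = 1.081
A = (17/1.081)^(1/0.2950) ⇒ ln A = ln(15.73)/0.2950 = 9.3412
A = e^9.3412 ≈ 11398 acres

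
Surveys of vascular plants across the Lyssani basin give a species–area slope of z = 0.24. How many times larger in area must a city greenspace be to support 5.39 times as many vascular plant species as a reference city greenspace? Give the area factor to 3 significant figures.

(A₂/A₁)^0.24 = 5.39, so A₂/A₁ = 5.39^(1/0.24) = 5.39^4.167
ln(A₂/A₁) = ln 5.39 / 0.24 = 1.6845 / 0.24 = 7.0189
A₂/A₁ = e^7.0189 ≈ 1118

1120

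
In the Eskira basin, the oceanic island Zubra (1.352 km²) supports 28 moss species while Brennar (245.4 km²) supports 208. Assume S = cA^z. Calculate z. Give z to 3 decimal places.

0.386

Taking logs: ln S = ln c + z ln A, so z = (ln S₂ − ln S₁)/(ln A₂ − ln A₁).
z = ln(208/28) / ln(245.4/1.352) = ln(7.429) / ln(181.5) = 2.0053 / 5.2013 = 0.3855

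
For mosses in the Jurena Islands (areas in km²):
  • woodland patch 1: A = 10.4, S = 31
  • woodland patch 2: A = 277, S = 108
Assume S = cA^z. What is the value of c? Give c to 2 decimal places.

12.72

z = ln(S₂/S₁) / ln(A₂/A₁) = ln(108/31) / ln(277/10.4) = 1.2481 / 3.2822 = 0.3803
c = S₁ / A₁^z = 31 / 10.4^0.3803 = 31 / 2.436 = 12.72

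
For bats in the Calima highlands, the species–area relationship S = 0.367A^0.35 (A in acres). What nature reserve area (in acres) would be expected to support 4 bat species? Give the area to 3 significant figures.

920 acres

4 = 0.367 × A^0.35  ⇒  A^0.35 = 4/0.367 = 10.9
ln A = ln(10.9) / 0.35 = 2.3887 / 0.35 = 6.8248
A = e^6.8248 ≈ 920.4 acres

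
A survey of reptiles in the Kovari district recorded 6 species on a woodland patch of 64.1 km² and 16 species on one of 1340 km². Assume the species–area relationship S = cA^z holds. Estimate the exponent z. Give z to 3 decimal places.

Taking logs: ln S = ln c + z ln A, so z = (ln S₂ − ln S₁)/(ln A₂ − ln A₁).
z = ln(16/6) / ln(1340/64.1) = ln(2.667) / ln(20.9) = 0.9808 / 3.0400 = 0.3226

0.323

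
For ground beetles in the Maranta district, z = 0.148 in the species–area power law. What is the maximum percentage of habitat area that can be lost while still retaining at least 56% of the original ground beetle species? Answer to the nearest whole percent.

Need (A_new/A_old)^0.148 = 0.56, so A_new/A_old = 0.56^(1/0.148) = 0.56^6.757
ln(A_new/A_old) = ln 0.56 / 0.148 = -0.5798 / 0.148 = -3.9177
A_new/A_old = e^-3.9177 ≈ 0.01989
Fraction that can be lost = 1 − 0.01989 = 0.9801

98%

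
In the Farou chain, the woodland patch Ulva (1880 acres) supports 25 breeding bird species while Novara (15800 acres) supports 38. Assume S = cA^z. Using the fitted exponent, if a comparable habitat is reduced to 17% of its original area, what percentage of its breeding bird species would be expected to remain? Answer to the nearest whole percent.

71%

z = ln(38/25) / ln(15800/1880) = 0.4187 / 2.1287 = 0.1967
S_new/S_old = (A_new/A_old)^z = 0.17^0.1967 = exp(0.1967 × -1.7720) = 0.7057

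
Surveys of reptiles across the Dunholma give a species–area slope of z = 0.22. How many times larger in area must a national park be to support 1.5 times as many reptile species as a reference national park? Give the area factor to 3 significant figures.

6.32

(A₂/A₁)^0.22 = 1.5, so A₂/A₁ = 1.5^(1/0.22) = 1.5^4.545
ln(A₂/A₁) = ln 1.5 / 0.22 = 0.4055 / 0.22 = 1.8430
A₂/A₁ = e^1.8430 ≈ 6.316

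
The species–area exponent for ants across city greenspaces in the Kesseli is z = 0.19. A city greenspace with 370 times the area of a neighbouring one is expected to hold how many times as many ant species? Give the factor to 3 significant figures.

S₂/S₁ = (A₂/A₁)^z = 370^0.19
ln(S₂/S₁) = 0.19 × ln 370 = 0.19 × 5.9135 = 1.1236
S₂/S₁ = e^1.1236 ≈ 3.076

3.08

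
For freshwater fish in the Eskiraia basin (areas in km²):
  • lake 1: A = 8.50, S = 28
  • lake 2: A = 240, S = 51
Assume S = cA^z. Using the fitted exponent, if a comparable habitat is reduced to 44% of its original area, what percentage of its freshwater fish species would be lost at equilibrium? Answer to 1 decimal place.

z = ln(51/28) / ln(240/8.5) = 0.5996 / 3.3406 = 0.1795
S_new/S_old = (A_new/A_old)^z = 0.44^0.1795 = exp(0.1795 × -0.8210) = 0.863
Fraction lost = 1 − 0.863 = 0.137

13.7%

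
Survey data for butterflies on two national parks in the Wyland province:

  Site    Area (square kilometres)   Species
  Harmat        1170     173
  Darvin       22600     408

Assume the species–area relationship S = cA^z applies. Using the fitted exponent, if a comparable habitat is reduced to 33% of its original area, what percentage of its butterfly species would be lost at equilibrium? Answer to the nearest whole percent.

27%

z = ln(408/173) / ln(22600/1170) = 0.8580 / 2.9609 = 0.2898
S_new/S_old = (A_new/A_old)^z = 0.33^0.2898 = exp(0.2898 × -1.1087) = 0.7252
Fraction lost = 1 − 0.7252 = 0.2748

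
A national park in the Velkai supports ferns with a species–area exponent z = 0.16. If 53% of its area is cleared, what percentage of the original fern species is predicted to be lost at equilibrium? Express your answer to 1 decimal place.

S_new/S_old = (A_new/A_old)^z = 0.47^0.16
= exp(0.16 × ln 0.47) = exp(0.16 × -0.7550) = exp(-0.1208) ≈ 0.8862
Fraction lost = 1 − 0.8862 = 0.1138

11.4%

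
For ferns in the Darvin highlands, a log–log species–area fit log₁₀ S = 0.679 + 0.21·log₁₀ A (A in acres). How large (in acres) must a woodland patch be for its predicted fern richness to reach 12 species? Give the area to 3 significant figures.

80.5 acres

12 = 4.775 × A^0.21  ⇒  A^0.21 = 12/4.775 = 2.513
ln A = ln(2.513) / 0.21 = 0.9215 / 0.21 = 4.3879
A = e^4.3879 ≈ 80.47 acres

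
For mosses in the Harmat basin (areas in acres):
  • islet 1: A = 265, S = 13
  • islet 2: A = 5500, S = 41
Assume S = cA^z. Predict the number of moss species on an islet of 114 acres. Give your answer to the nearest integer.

z = ln(41/13) / ln(5500/265) = 1.1486 / 3.0328 = 0.3787
c = 13 / 265^0.3787 = 13 / 8.275 = 1.571
S₃ = 1.571 × 114^0.3787 = 1.571 × 6.012 ≈ 9.445

9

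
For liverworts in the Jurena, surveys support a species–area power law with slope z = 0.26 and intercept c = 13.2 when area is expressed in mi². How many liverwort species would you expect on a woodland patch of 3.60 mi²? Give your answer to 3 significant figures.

S = 13.2 × 3.6^0.26
ln S = ln 13.2 + 0.26 × ln 3.6 = 2.5802 + 0.26 × 1.2809 = 2.9133
S = e^2.9133 ≈ 18.42

18.4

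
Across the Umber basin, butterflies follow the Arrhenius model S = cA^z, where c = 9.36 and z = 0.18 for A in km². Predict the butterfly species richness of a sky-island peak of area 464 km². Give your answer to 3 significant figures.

S = 9.36 × 464^0.18 = 9.36 × 3.02 ≈ 28.27

28.3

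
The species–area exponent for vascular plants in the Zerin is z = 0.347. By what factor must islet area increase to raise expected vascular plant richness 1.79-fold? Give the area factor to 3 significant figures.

5.35

(A₂/A₁)^0.347 = 1.79, so A₂/A₁ = 1.79^(1/0.347) = 1.79^2.882
ln(A₂/A₁) = ln 1.79 / 0.347 = 0.5822 / 0.347 = 1.6779
A₂/A₁ = e^1.6779 ≈ 5.354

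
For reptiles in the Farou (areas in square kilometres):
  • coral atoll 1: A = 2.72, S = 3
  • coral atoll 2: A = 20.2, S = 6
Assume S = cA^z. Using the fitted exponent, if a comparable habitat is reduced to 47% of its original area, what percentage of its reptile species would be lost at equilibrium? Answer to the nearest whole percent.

23%

z = ln(6/3) / ln(20.2/2.72) = 0.6931 / 2.0051 = 0.3457
S_new/S_old = (A_new/A_old)^z = 0.47^0.3457 = exp(0.3457 × -0.7550) = 0.7703
Fraction lost = 1 − 0.7703 = 0.2297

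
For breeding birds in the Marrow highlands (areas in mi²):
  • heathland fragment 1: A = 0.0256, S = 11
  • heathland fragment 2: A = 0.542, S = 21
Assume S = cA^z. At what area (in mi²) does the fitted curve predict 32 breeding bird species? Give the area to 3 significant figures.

3.96 mi²

z = ln(21/11) / ln(0.542/0.0256) = 0.6466 / 3.0527 = 0.2118
c = 11 / 0.0256^0.2118 = 11 / 0.4601 = 23.91
A = (32/23.91)^(1/0.2118) ⇒ ln A = ln(1.338)/0.2118 = 1.3760
A = e^1.3760 ≈ 3.959 mi²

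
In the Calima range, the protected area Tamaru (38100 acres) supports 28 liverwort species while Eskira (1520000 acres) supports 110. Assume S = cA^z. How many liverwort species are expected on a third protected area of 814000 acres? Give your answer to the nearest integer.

z = ln(110/28) / ln(1520000/38100) = 1.3683 / 3.6863 = 0.3712
c = 28 / 38100^0.3712 = 28 / 50.16 = 0.5582
S₃ = 0.5582 × 814000^0.3712 = 0.5582 × 156.3 ≈ 87.24

87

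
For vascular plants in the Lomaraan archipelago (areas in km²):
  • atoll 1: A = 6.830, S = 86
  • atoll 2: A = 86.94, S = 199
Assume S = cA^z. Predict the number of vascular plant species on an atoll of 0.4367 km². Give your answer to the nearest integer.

z = ln(199/86) / ln(86.94/6.83) = 0.8390 / 2.5439 = 0.3298
c = 86 / 6.83^0.3298 = 86 / 1.884 = 45.64
S₃ = 45.64 × 0.4367^0.3298 = 45.64 × 0.7609 ≈ 34.73

35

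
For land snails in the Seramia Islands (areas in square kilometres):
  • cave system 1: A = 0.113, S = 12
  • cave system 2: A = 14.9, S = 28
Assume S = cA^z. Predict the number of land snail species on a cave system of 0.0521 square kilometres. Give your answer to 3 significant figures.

z = ln(28/12) / ln(14.9/0.113) = 0.8473 / 4.8817 = 0.1736
c = 12 / 0.113^0.1736 = 12 / 0.6849 = 17.52
S₃ = 17.52 × 0.0521^0.1736 = 17.52 × 0.5988 ≈ 10.49

10.5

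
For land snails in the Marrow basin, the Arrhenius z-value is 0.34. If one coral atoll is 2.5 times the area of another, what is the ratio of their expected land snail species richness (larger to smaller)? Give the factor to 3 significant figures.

1.37

S₂/S₁ = (A₂/A₁)^z = 2.5^0.34
ln(S₂/S₁) = 0.34 × ln 2.5 = 0.34 × 0.9163 = 0.3115
S₂/S₁ = e^0.3115 ≈ 1.366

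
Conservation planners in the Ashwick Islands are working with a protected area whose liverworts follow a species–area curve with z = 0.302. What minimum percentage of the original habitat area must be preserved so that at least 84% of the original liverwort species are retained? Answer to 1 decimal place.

Need (A_new/A_old)^0.302 = 0.84, so A_new/A_old = 0.84^(1/0.302) = 0.84^3.311
ln(A_new/A_old) = ln 0.84 / 0.302 = -0.1744 / 0.302 = -0.5773
A_new/A_old = e^-0.5773 ≈ 0.5614

56.1%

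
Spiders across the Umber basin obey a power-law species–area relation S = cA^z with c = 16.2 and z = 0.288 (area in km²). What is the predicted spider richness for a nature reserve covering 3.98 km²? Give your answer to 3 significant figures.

S = 16.2 × 3.98^0.288
ln S = ln 16.2 + 0.288 × ln 3.98 = 2.7850 + 0.288 × 1.3813 = 3.1828
S = e^3.1828 ≈ 24.11

24.1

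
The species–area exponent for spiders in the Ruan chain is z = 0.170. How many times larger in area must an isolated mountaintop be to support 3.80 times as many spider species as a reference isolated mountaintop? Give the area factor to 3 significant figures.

2570

(A₂/A₁)^0.17 = 3.8, so A₂/A₁ = 3.8^(1/0.17) = 3.8^5.882
ln(A₂/A₁) = ln 3.8 / 0.17 = 1.3350 / 0.17 = 7.8529
A₂/A₁ = e^7.8529 ≈ 2573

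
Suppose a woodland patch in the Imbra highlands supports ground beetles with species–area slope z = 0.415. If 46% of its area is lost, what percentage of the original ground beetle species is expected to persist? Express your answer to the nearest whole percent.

S_new/S_old = (A_new/A_old)^z = 0.54^0.415
= exp(0.415 × ln 0.54) = exp(0.415 × -0.6162) = exp(-0.2557) ≈ 0.7744

77%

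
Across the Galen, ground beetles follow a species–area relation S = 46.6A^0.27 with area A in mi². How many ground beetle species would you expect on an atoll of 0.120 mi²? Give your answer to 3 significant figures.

26.3

S = 46.6 × 0.12^0.27 = 46.6 × 0.5641 ≈ 26.29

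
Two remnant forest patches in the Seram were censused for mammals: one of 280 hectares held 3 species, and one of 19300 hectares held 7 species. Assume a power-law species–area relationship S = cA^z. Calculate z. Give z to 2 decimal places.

Taking logs: ln S = ln c + z ln A, so z = (ln S₂ − ln S₁)/(ln A₂ − ln A₁).
z = ln(7/3) / ln(19300/280) = ln(2.333) / ln(68.93) = 0.8473 / 4.2331 = 0.2002

0.20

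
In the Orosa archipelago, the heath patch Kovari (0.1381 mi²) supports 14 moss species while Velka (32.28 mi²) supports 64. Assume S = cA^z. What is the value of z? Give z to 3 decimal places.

0.279

Taking logs: ln S = ln c + z ln A, so z = (ln S₂ − ln S₁)/(ln A₂ − ln A₁).
z = ln(64/14) / ln(32.28/0.1381) = ln(4.571) / ln(233.7) = 1.5198 / 5.4542 = 0.2787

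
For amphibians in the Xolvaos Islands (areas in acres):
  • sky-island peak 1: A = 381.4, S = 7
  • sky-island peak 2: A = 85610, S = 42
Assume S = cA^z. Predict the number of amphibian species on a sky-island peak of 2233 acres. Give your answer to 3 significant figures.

12.6

z = ln(42/7) / ln(85610/381.4) = 1.7918 / 5.4137 = 0.3310
c = 7 / 381.4^0.3310 = 7 / 7.151 = 0.9789
S₃ = 0.9789 × 2233^0.3310 = 0.9789 × 12.83 ≈ 12.56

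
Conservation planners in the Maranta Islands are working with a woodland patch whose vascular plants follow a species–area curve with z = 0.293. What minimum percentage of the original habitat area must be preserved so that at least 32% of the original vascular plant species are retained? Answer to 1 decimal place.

Need (A_new/A_old)^0.293 = 0.32, so A_new/A_old = 0.32^(1/0.293) = 0.32^3.413
ln(A_new/A_old) = ln 0.32 / 0.293 = -1.1394 / 0.293 = -3.8889
A_new/A_old = e^-3.8889 ≈ 0.02047

2.0%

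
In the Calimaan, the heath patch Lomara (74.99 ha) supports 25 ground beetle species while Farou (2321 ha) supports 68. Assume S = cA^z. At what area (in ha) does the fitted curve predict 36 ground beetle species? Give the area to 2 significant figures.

260 ha

z = ln(68/25) / ln(2321/74.99) = 1.0006 / 3.4324 = 0.2915
c = 25 / 74.99^0.2915 = 25 / 3.521 = 7.101
A = (36/7.101)^(1/0.2915) ⇒ ln A = ln(5.07)/0.2915 = 5.5682
A = e^5.5682 ≈ 262 ha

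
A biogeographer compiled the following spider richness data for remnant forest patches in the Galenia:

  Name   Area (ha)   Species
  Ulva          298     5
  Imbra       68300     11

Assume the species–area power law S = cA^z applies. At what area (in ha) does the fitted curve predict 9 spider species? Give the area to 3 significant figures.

z = ln(11/5) / ln(68300/298) = 0.7885 / 5.4346 = 0.1451
c = 5 / 298^0.1451 = 5 / 2.285 = 2.188
A = (9/2.188)^(1/0.1451) ⇒ ln A = ln(4.114)/0.1451 = 9.7485
A = e^9.7485 ≈ 17129 ha

17100 ha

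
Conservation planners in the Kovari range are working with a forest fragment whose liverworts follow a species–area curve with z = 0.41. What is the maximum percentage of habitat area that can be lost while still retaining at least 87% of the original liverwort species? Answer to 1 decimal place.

28.8%

Need (A_new/A_old)^0.41 = 0.87, so A_new/A_old = 0.87^(1/0.41) = 0.87^2.439
ln(A_new/A_old) = ln 0.87 / 0.41 = -0.1393 / 0.41 = -0.3397
A_new/A_old = e^-0.3397 ≈ 0.712
Fraction that can be lost = 1 − 0.712 = 0.288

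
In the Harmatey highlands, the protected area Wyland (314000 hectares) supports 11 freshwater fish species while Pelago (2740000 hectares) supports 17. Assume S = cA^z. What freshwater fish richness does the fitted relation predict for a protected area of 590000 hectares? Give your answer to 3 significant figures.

12.5

z = ln(17/11) / ln(2740000/314000) = 0.4353 / 2.1663 = 0.2009
c = 11 / 314000^0.2009 = 11 / 12.72 = 0.8646
S₃ = 0.8646 × 590000^0.2009 = 0.8646 × 14.44 ≈ 12.49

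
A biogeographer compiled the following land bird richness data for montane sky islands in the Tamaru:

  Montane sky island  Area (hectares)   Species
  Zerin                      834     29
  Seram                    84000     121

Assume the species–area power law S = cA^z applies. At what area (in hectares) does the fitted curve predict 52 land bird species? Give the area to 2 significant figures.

5500 hectares

z = ln(121/29) / ln(84000/834) = 1.4285 / 4.6123 = 0.3097
c = 29 / 834^0.3097 = 29 / 8.03 = 3.611
A = (52/3.611)^(1/0.3097) ⇒ ln A = ln(14.4)/0.3097 = 8.6117
A = e^8.6117 ≈ 5496 hectares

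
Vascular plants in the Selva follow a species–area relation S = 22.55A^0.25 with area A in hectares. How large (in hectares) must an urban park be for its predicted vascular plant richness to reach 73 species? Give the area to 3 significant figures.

73 = 22.55 × A^0.25  ⇒  A^0.25 = 73/22.55 = 3.237
ln A = ln(3.237) / 0.25 = 1.1747 / 0.25 = 4.6989
A = e^4.6989 ≈ 109.8 hectares

110 hectares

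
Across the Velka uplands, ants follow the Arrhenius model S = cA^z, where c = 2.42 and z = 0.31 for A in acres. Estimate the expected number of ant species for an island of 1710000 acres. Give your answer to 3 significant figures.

207

S = 2.42 × 1710000^0.31
ln S = ln 2.42 + 0.31 × ln 1710000 = 0.8838 + 0.31 × 14.3520 = 5.3329
S = e^5.3329 ≈ 207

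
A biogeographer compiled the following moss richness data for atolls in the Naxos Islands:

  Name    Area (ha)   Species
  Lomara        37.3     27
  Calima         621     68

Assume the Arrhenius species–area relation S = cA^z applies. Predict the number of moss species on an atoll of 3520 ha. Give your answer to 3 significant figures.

z = ln(68/27) / ln(621/37.3) = 0.9237 / 2.8123 = 0.3284
c = 27 / 37.3^0.3284 = 27 / 3.282 = 8.225
S₃ = 8.225 × 3520^0.3284 = 8.225 × 14.62 ≈ 120.2

120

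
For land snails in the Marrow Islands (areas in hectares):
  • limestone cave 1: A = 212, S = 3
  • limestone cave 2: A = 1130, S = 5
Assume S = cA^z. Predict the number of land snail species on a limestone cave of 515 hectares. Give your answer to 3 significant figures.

3.93

z = ln(5/3) / ln(1130/212) = 0.5108 / 1.6734 = 0.3053
c = 3 / 212^0.3053 = 3 / 5.13 = 0.5848
S₃ = 0.5848 × 515^0.3053 = 0.5848 × 6.727 ≈ 3.934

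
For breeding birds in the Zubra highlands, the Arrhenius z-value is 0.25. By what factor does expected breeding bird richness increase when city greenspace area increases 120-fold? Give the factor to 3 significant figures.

3.31

S₂/S₁ = (A₂/A₁)^z = 120^0.25
ln(S₂/S₁) = 0.25 × ln 120 = 0.25 × 4.7875 = 1.1969
S₂/S₁ = e^1.1969 ≈ 3.31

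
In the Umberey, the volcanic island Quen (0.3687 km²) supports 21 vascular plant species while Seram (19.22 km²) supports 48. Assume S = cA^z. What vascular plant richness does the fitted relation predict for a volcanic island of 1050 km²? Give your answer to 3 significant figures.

111

z = ln(48/21) / ln(19.22/0.3687) = 0.8267 / 3.9537 = 0.2091
c = 21 / 0.3687^0.2091 = 21 / 0.8117 = 25.87
S₃ = 25.87 × 1050^0.2091 = 25.87 × 4.282 ≈ 110.8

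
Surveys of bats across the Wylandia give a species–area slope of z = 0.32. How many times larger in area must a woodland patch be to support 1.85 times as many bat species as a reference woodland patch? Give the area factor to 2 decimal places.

6.84

(A₂/A₁)^0.32 = 1.85, so A₂/A₁ = 1.85^(1/0.32) = 1.85^3.125
ln(A₂/A₁) = ln 1.85 / 0.32 = 0.6152 / 0.32 = 1.9225
A₂/A₁ = e^1.9225 ≈ 6.838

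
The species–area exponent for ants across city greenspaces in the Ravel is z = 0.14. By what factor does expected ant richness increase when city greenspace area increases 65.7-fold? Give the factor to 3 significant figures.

1.80

S₂/S₁ = (A₂/A₁)^z = 65.7^0.14
ln(S₂/S₁) = 0.14 × ln 65.7 = 0.14 × 4.1851 = 0.5859
S₂/S₁ = e^0.5859 ≈ 1.797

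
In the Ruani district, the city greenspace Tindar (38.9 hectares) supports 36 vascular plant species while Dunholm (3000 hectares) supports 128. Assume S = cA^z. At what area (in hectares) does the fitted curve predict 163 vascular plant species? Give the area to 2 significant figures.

z = ln(128/36) / ln(3000/38.9) = 1.2685 / 4.3454 = 0.2919
c = 36 / 38.9^0.2919 = 36 / 2.912 = 12.36
A = (163/12.36)^(1/0.2919) ⇒ ln A = ln(13.18)/0.2919 = 8.8344
A = e^8.8344 ≈ 6866 hectares

6900 hectares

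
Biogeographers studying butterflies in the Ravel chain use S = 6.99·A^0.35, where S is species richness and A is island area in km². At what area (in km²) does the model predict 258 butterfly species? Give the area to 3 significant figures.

30000 km²

258 = 6.99 × A^0.35  ⇒  A^0.35 = 258/6.99 = 36.91
ln A = ln(36.91) / 0.35 = 3.6085 / 0.35 = 10.3099
A = e^10.3099 ≈ 30030 km²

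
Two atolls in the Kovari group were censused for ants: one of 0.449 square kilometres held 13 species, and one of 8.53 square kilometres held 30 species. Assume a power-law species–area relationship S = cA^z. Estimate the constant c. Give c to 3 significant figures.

z = ln(S₂/S₁) / ln(A₂/A₁) = ln(30/13) / ln(8.53/0.449) = 0.8362 / 2.9443 = 0.2840
c = S₁ / A₁^z = 13 / 0.449^0.2840 = 13 / 0.7966 = 16.32

16.3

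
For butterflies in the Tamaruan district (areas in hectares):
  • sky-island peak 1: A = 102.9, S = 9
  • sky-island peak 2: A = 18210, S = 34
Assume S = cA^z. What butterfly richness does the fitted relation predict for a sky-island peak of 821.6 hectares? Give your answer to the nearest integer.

15

z = ln(34/9) / ln(18210/102.9) = 1.3291 / 5.1760 = 0.2568
c = 9 / 102.9^0.2568 = 9 / 3.287 = 2.738
S₃ = 2.738 × 821.6^0.2568 = 2.738 × 5.603 ≈ 15.34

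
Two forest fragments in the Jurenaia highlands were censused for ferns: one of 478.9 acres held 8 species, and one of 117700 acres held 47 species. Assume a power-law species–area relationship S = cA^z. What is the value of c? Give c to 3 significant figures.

1.10

z = ln(S₂/S₁) / ln(A₂/A₁) = ln(47/8) / ln(117700/478.9) = 1.7707 / 5.5044 = 0.3217
c = S₁ / A₁^z = 8 / 478.9^0.3217 = 8 / 7.281 = 1.099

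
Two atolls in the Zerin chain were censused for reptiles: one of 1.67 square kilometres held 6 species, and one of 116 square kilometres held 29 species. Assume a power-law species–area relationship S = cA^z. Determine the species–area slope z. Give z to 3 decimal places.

0.372

Taking logs: ln S = ln c + z ln A, so z = (ln S₂ − ln S₁)/(ln A₂ − ln A₁).
z = ln(29/6) / ln(116/1.67) = ln(4.833) / ln(69.46) = 1.5755 / 4.2408 = 0.3715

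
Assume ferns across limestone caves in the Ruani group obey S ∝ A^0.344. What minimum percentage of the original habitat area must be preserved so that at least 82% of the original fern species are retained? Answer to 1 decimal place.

56.2%

Need (A_new/A_old)^0.344 = 0.82, so A_new/A_old = 0.82^(1/0.344) = 0.82^2.907
ln(A_new/A_old) = ln 0.82 / 0.344 = -0.1985 / 0.344 = -0.5769
A_new/A_old = e^-0.5769 ≈ 0.5616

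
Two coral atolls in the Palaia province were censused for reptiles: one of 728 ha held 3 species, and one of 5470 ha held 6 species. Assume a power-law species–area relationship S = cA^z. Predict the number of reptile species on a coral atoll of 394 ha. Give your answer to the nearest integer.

z = ln(6/3) / ln(5470/728) = 0.6931 / 2.0167 = 0.3437
c = 3 / 728^0.3437 = 3 / 9.632 = 0.3115
S₃ = 0.3115 × 394^0.3437 = 0.3115 × 7.8 ≈ 2.429

2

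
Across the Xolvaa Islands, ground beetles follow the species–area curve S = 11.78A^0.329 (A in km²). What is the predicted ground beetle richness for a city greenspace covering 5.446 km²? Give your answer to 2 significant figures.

S = 11.78 × 5.446^0.329
ln S = ln 11.78 + 0.329 × ln 5.446 = 2.4664 + 0.329 × 1.6949 = 3.0240
S = e^3.0240 ≈ 20.57

21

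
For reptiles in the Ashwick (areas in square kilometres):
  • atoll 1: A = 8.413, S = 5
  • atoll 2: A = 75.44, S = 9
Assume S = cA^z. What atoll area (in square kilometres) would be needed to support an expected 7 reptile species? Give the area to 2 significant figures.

z = ln(9/5) / ln(75.44/8.413) = 0.5878 / 2.1936 = 0.2680
c = 5 / 8.413^0.2680 = 5 / 1.769 = 2.826
A = (7/2.826)^(1/0.2680) ⇒ ln A = ln(2.477)/0.2680 = 3.3855
A = e^3.3855 ≈ 29.53 square kilometres

30 square kilometres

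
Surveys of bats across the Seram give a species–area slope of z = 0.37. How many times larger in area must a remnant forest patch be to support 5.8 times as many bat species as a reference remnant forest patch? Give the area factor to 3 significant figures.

(A₂/A₁)^0.37 = 5.8, so A₂/A₁ = 5.8^(1/0.37) = 5.8^2.703
ln(A₂/A₁) = ln 5.8 / 0.37 = 1.7579 / 0.37 = 4.7510
A₂/A₁ = e^4.7510 ≈ 115.7

116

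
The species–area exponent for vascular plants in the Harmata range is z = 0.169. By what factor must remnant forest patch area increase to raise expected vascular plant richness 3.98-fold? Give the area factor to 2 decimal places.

(A₂/A₁)^0.169 = 3.98, so A₂/A₁ = 3.98^(1/0.169) = 3.98^5.917
ln(A₂/A₁) = ln 3.98 / 0.169 = 1.3813 / 0.169 = 8.1733
A₂/A₁ = e^8.1733 ≈ 3545

3544.90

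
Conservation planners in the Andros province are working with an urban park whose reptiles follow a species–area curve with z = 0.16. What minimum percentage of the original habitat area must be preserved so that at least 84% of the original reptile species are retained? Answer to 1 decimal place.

Need (A_new/A_old)^0.16 = 0.84, so A_new/A_old = 0.84^(1/0.16) = 0.84^6.25
ln(A_new/A_old) = ln 0.84 / 0.16 = -0.1744 / 0.16 = -1.0897
A_new/A_old = e^-1.0897 ≈ 0.3363

33.6%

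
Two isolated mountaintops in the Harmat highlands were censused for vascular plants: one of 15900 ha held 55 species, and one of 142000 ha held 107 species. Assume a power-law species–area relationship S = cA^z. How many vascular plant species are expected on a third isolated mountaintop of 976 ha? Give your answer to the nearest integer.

24

z = ln(107/55) / ln(142000/15900) = 0.6655 / 2.1895 = 0.3039
c = 55 / 15900^0.3039 = 55 / 18.92 = 2.906
S₃ = 2.906 × 976^0.3039 = 2.906 × 8.103 ≈ 23.55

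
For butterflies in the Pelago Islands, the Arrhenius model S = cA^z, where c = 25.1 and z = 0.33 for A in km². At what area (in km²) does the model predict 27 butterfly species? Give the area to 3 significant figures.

1.25 km²

27 = 25.1 × A^0.33  ⇒  A^0.33 = 27/25.1 = 1.076
ln A = ln(1.076) / 0.33 = 0.0730 / 0.33 = 0.2211
A = e^0.2211 ≈ 1.247 km²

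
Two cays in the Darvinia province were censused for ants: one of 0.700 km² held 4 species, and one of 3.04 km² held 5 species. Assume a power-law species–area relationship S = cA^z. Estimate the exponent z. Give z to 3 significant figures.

0.152

Taking logs: ln S = ln c + z ln A, so z = (ln S₂ − ln S₁)/(ln A₂ − ln A₁).
z = ln(5/4) / ln(3.04/0.7) = ln(1.25) / ln(4.343) = 0.2231 / 1.4685 = 0.1520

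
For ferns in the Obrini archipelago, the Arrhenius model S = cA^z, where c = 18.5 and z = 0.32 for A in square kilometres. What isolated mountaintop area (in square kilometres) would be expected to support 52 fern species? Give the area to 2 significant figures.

25 square kilometres

52 = 18.5 × A^0.32  ⇒  A^0.32 = 52/18.5 = 2.811
ln A = ln(2.811) / 0.32 = 1.0335 / 0.32 = 3.2296
A = e^3.2296 ≈ 25.27 square kilometres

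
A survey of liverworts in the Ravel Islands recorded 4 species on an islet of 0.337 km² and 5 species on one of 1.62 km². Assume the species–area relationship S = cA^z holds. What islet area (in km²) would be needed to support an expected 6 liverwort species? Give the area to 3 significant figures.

z = ln(5/4) / ln(1.62/0.337) = 0.2231 / 1.5701 = 0.1421
c = 4 / 0.337^0.1421 = 4 / 0.8568 = 4.669
A = (6/4.669)^(1/0.1421) ⇒ ln A = ln(1.285)/0.1421 = 1.7653
A = e^1.7653 ≈ 5.843 km²

5.84 km²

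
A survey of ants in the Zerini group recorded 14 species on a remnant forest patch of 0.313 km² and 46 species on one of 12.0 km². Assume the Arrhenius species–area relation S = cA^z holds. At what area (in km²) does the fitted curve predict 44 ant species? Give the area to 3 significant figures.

z = ln(46/14) / ln(12/0.313) = 1.1896 / 3.6465 = 0.3262
c = 14 / 0.313^0.3262 = 14 / 0.6846 = 20.45
A = (44/20.45)^(1/0.3262) ⇒ ln A = ln(2.152)/0.3262 = 2.3486
A = e^2.3486 ≈ 10.47 km²

10.5 km²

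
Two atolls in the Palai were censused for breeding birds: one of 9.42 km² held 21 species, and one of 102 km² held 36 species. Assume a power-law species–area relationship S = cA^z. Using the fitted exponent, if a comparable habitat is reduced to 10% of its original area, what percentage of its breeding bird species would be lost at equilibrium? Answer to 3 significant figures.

z = ln(36/21) / ln(102/9.42) = 0.5390 / 2.3821 = 0.2263
S_new/S_old = (A_new/A_old)^z = 0.1^0.2263 = exp(0.2263 × -2.3026) = 0.5939
Fraction lost = 1 − 0.5939 = 0.4061

40.6%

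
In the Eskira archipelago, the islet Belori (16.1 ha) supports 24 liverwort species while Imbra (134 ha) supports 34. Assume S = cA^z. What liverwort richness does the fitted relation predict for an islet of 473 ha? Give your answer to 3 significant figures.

z = ln(34/24) / ln(134/16.1) = 0.3483 / 2.1190 = 0.1644
c = 24 / 16.1^0.1644 = 24 / 1.579 = 15.2
S₃ = 15.2 × 473^0.1644 = 15.2 × 2.752 ≈ 41.83

41.8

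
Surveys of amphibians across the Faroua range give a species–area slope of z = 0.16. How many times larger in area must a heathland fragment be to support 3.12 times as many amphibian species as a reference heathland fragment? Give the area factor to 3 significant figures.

(A₂/A₁)^0.16 = 3.12, so A₂/A₁ = 3.12^(1/0.16) = 3.12^6.25
ln(A₂/A₁) = ln 3.12 / 0.16 = 1.1378 / 0.16 = 7.1115
A₂/A₁ = e^7.1115 ≈ 1226

1230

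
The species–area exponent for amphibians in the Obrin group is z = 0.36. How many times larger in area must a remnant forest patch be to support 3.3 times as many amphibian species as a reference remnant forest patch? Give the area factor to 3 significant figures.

(A₂/A₁)^0.36 = 3.3, so A₂/A₁ = 3.3^(1/0.36) = 3.3^2.778
ln(A₂/A₁) = ln 3.3 / 0.36 = 1.1939 / 0.36 = 3.3165
A₂/A₁ = e^3.3165 ≈ 27.56

27.6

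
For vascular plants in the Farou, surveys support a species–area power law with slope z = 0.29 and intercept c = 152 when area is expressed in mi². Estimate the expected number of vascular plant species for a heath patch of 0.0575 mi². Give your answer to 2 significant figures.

66

S = 152 × 0.0575^0.29 = 152 × 0.4368 ≈ 66.4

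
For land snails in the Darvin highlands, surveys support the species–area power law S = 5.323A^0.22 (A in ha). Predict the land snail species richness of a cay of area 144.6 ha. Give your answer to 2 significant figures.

16

S = 5.323 × 144.6^0.22
ln S = ln 5.323 + 0.22 × ln 144.6 = 1.6720 + 0.22 × 4.9740 = 2.7663
S = e^2.7663 ≈ 15.9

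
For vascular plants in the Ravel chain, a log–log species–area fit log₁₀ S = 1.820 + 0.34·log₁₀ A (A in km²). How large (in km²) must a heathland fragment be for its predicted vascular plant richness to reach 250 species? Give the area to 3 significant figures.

50.1 km²

250 = 66.07 × A^0.34  ⇒  A^0.34 = 250/66.07 = 3.784
ln A = ln(3.784) / 0.34 = 1.3308 / 0.34 = 3.9140
A = e^3.9140 ≈ 50.1 km²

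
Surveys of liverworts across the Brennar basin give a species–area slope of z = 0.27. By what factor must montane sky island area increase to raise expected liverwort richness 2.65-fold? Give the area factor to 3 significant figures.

36.9

(A₂/A₁)^0.27 = 2.65, so A₂/A₁ = 2.65^(1/0.27) = 2.65^3.704
ln(A₂/A₁) = ln 2.65 / 0.27 = 0.9746 / 0.27 = 3.6095
A₂/A₁ = e^3.6095 ≈ 36.95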